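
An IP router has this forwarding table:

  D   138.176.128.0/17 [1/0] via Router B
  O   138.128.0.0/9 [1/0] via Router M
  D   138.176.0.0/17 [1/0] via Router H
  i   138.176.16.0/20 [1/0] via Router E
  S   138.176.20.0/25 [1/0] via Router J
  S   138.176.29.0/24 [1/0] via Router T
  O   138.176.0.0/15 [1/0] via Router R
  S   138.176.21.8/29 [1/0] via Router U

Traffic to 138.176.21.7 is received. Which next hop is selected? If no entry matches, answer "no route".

Router E

Routes whose prefix contains 138.176.21.7:
  138.128.0.0/9 (138.128.0.0 - 138.255.255.255) -> Router M
  138.176.0.0/15 (138.176.0.0 - 138.177.255.255) -> Router R
  138.176.0.0/17 (138.176.0.0 - 138.176.127.255) -> Router H
  138.176.16.0/20 (138.176.16.0 - 138.176.31.255) -> Router E
More-specific entries that do NOT match:
  138.176.21.8/29 (138.176.21.8 - 138.176.21.15) does not contain 138.176.21.7
  138.176.20.0/25 (138.176.20.0 - 138.176.20.127) does not contain 138.176.21.7
  138.176.29.0/24 (138.176.29.0 - 138.176.29.255) does not contain 138.176.21.7
Longest matching prefix is /20 -> next hop Router E.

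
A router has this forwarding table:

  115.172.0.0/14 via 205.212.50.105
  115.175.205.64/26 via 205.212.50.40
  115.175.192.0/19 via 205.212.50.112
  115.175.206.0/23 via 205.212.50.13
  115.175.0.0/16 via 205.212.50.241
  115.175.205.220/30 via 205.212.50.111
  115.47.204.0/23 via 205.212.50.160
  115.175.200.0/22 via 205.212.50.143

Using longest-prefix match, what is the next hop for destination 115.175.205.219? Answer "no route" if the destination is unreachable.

205.212.50.112

Routes whose prefix contains 115.175.205.219:
  115.172.0.0/14 (115.172.0.0 - 115.175.255.255) -> 205.212.50.105
  115.175.0.0/16 (115.175.0.0 - 115.175.255.255) -> 205.212.50.241
  115.175.192.0/19 (115.175.192.0 - 115.175.223.255) -> 205.212.50.112
More-specific entries that do NOT match:
  115.175.205.220/30 (115.175.205.220 - 115.175.205.223) does not contain 115.175.205.219
  115.175.205.64/26 (115.175.205.64 - 115.175.205.127) does not contain 115.175.205.219
  115.175.206.0/23 (115.175.206.0 - 115.175.207.255) does not contain 115.175.205.219
  115.47.204.0/23 (115.47.204.0 - 115.47.205.255) does not contain 115.175.205.219
  115.175.200.0/22 (115.175.200.0 - 115.175.203.255) does not contain 115.175.205.219
Longest matching prefix is /19 -> next hop 205.212.50.112.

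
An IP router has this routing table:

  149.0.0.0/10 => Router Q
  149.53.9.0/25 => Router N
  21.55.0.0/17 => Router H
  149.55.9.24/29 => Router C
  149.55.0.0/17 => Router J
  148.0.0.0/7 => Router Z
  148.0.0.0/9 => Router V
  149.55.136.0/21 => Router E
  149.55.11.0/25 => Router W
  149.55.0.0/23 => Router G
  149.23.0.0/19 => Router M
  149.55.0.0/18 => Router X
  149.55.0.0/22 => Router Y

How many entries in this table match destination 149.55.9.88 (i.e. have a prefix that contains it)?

4

Prefixes containing 149.55.9.88:
  148.0.0.0/7 (148.0.0.0 - 149.255.255.255)
  149.0.0.0/10 (149.0.0.0 - 149.63.255.255)
  149.55.0.0/17 (149.55.0.0 - 149.55.127.255)
  149.55.0.0/18 (149.55.0.0 - 149.55.63.255)
Total matching entries: 4.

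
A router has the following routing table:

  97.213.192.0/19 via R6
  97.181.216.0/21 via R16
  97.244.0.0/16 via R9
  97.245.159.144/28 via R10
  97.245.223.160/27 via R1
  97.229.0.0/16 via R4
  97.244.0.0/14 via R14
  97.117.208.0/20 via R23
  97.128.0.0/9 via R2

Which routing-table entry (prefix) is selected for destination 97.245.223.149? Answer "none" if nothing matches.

97.244.0.0/14

Entries matching 97.245.223.149:
  97.128.0.0/9 (97.128.0.0 - 97.255.255.255)
  97.244.0.0/14 (97.244.0.0 - 97.247.255.255)
Most specific is 97.244.0.0/14.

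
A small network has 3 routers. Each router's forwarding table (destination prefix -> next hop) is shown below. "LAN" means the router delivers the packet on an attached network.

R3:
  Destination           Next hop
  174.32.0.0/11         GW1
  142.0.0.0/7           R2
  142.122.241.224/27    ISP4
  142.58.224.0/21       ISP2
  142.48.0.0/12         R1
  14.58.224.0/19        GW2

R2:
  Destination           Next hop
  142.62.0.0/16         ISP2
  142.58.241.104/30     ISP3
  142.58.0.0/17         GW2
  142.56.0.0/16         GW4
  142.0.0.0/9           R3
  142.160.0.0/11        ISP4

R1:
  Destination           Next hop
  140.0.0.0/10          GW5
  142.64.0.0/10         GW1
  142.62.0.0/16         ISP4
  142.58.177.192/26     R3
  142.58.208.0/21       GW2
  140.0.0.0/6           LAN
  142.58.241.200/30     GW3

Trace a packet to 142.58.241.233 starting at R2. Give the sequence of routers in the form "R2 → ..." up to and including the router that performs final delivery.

R2 → R3 → R1

At R2: longest match for 142.58.241.233 is 142.0.0.0/9 -> R3
At R3: longest match for 142.58.241.233 is 142.48.0.0/12 -> R1
At R1: longest match for 142.58.241.233 is 140.0.0.0/6 -> LAN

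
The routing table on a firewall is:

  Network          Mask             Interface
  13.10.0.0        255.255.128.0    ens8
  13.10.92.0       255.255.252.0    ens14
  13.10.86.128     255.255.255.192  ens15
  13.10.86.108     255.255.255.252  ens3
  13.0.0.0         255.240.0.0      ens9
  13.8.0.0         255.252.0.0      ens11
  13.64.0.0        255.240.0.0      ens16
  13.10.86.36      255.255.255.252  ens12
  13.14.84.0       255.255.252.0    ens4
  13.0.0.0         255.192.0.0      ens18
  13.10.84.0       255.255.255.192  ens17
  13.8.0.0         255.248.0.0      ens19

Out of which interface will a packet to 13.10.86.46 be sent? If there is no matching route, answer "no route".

ens8

Routes whose prefix contains 13.10.86.46:
  13.0.0.0/10 (13.0.0.0 - 13.63.255.255) -> ens18
  13.0.0.0/12 (13.0.0.0 - 13.15.255.255) -> ens9
  13.8.0.0/13 (13.8.0.0 - 13.15.255.255) -> ens19
  13.8.0.0/14 (13.8.0.0 - 13.11.255.255) -> ens11
  13.10.0.0/17 (13.10.0.0 - 13.10.127.255) -> ens8
More-specific entries that do NOT match:
  13.10.86.108/30 (13.10.86.108 - 13.10.86.111) does not contain 13.10.86.46
  13.10.86.36/30 (13.10.86.36 - 13.10.86.39) does not contain 13.10.86.46
  13.10.86.128/26 (13.10.86.128 - 13.10.86.191) does not contain 13.10.86.46
  13.10.84.0/26 (13.10.84.0 - 13.10.84.63) does not contain 13.10.86.46
  13.10.92.0/22 (13.10.92.0 - 13.10.95.255) does not contain 13.10.86.46
  13.14.84.0/22 (13.14.84.0 - 13.14.87.255) does not contain 13.10.86.46
Longest matching prefix is /17 -> interface ens8.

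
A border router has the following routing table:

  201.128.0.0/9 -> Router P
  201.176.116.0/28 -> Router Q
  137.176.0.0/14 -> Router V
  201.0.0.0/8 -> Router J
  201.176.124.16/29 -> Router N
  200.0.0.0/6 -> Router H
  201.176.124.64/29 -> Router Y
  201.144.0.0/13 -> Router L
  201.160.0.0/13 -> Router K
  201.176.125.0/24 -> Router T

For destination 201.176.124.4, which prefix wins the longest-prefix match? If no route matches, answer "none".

201.128.0.0/9

Entries matching 201.176.124.4:
  200.0.0.0/6 (200.0.0.0 - 203.255.255.255)
  201.0.0.0/8 (201.0.0.0 - 201.255.255.255)
  201.128.0.0/9 (201.128.0.0 - 201.255.255.255)
Most specific is 201.128.0.0/9.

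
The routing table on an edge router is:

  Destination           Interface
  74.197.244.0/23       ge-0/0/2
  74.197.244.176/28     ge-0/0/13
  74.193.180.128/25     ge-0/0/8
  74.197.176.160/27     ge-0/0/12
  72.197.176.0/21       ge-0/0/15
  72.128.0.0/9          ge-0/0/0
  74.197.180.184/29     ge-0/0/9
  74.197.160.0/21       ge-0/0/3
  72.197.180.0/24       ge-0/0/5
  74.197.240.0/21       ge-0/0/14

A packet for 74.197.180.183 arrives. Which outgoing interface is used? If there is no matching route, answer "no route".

No entry's prefix contains 74.197.180.183; there is no default route.

no route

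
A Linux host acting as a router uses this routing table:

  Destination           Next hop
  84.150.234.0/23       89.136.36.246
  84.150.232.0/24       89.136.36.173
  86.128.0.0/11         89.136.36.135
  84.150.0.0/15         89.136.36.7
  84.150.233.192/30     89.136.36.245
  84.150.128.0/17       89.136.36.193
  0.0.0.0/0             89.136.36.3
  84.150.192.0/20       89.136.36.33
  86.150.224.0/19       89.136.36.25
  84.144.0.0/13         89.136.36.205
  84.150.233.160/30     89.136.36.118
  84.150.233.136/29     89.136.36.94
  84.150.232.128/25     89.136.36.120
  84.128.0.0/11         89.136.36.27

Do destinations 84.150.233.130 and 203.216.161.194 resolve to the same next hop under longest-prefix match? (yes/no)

84.150.233.130: longest match 84.150.128.0/17 -> 89.136.36.193
203.216.161.194: longest match 0.0.0.0/0 -> 89.136.36.3

no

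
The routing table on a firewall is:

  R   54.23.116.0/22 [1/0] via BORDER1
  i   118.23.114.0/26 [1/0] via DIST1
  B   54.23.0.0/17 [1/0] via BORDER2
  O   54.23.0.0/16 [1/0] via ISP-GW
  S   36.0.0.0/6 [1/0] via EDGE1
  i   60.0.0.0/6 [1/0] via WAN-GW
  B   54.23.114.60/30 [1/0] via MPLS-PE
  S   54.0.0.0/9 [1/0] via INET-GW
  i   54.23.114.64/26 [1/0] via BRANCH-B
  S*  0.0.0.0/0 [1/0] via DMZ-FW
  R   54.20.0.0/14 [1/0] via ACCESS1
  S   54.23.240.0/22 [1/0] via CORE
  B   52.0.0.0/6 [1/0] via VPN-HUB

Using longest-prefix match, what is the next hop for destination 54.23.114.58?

BORDER2

Routes whose prefix contains 54.23.114.58:
  0.0.0.0/0 (default, matches everything) -> DMZ-FW
  52.0.0.0/6 (52.0.0.0 - 55.255.255.255) -> VPN-HUB
  54.0.0.0/9 (54.0.0.0 - 54.127.255.255) -> INET-GW
  54.20.0.0/14 (54.20.0.0 - 54.23.255.255) -> ACCESS1
  54.23.0.0/16 (54.23.0.0 - 54.23.255.255) -> ISP-GW
  54.23.0.0/17 (54.23.0.0 - 54.23.127.255) -> BORDER2
More-specific entries that do NOT match:
  54.23.114.60/30 (54.23.114.60 - 54.23.114.63) does not contain 54.23.114.58
  118.23.114.0/26 (118.23.114.0 - 118.23.114.63) does not contain 54.23.114.58
  54.23.114.64/26 (54.23.114.64 - 54.23.114.127) does not contain 54.23.114.58
  54.23.116.0/22 (54.23.116.0 - 54.23.119.255) does not contain 54.23.114.58
  54.23.240.0/22 (54.23.240.0 - 54.23.243.255) does not contain 54.23.114.58
Longest matching prefix is /17 -> next hop BORDER2.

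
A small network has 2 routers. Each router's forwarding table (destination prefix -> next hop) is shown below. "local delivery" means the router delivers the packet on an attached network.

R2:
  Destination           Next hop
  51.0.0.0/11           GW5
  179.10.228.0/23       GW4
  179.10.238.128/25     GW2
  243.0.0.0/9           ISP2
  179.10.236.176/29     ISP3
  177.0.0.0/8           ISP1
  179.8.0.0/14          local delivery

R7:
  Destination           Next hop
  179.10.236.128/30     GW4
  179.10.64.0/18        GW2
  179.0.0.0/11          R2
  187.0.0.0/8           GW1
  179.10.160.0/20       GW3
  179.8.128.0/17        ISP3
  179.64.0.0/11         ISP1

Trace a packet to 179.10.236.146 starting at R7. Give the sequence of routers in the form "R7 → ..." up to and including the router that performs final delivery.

At R7: longest match for 179.10.236.146 is 179.0.0.0/11 -> R2
At R2: longest match for 179.10.236.146 is 179.8.0.0/14 -> local delivery

R7 → R2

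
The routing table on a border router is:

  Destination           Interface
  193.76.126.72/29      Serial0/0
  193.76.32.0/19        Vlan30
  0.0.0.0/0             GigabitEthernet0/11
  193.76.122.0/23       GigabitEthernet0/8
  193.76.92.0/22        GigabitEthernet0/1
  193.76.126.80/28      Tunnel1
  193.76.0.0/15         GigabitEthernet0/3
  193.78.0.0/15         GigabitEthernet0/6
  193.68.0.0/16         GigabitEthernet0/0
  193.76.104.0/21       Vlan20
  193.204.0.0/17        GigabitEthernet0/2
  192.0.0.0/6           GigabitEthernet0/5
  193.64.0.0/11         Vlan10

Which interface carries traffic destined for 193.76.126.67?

GigabitEthernet0/3

Routes whose prefix contains 193.76.126.67:
  0.0.0.0/0 (default, matches everything) -> GigabitEthernet0/11
  192.0.0.0/6 (192.0.0.0 - 195.255.255.255) -> GigabitEthernet0/5
  193.64.0.0/11 (193.64.0.0 - 193.95.255.255) -> Vlan10
  193.76.0.0/15 (193.76.0.0 - 193.77.255.255) -> GigabitEthernet0/3
More-specific entries that do NOT match:
  193.76.126.72/29 (193.76.126.72 - 193.76.126.79) does not contain 193.76.126.67
  193.76.126.80/28 (193.76.126.80 - 193.76.126.95) does not contain 193.76.126.67
  193.76.122.0/23 (193.76.122.0 - 193.76.123.255) does not contain 193.76.126.67
  193.76.92.0/22 (193.76.92.0 - 193.76.95.255) does not contain 193.76.126.67
  193.76.104.0/21 (193.76.104.0 - 193.76.111.255) does not contain 193.76.126.67
  193.76.32.0/19 (193.76.32.0 - 193.76.63.255) does not contain 193.76.126.67
  193.204.0.0/17 (193.204.0.0 - 193.204.127.255) does not contain 193.76.126.67
  193.68.0.0/16 (193.68.0.0 - 193.68.255.255) does not contain 193.76.126.67
Longest matching prefix is /15 -> interface GigabitEthernet0/3.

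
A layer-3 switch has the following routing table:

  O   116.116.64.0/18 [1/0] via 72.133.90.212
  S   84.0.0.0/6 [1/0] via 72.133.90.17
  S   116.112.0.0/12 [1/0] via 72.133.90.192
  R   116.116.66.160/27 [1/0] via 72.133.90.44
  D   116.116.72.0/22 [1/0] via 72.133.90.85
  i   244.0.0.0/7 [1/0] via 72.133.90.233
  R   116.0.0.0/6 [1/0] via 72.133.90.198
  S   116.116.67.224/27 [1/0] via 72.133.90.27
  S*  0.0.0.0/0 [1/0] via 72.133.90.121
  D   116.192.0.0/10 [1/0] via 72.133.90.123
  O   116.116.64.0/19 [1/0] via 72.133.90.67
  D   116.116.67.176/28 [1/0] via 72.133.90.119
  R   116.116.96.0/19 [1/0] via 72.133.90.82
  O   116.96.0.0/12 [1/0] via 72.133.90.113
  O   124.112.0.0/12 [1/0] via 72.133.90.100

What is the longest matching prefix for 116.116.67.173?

Entries matching 116.116.67.173:
  0.0.0.0/0 (default, matches everything)
  116.0.0.0/6 (116.0.0.0 - 119.255.255.255)
  116.112.0.0/12 (116.112.0.0 - 116.127.255.255)
  116.116.64.0/18 (116.116.64.0 - 116.116.127.255)
  116.116.64.0/19 (116.116.64.0 - 116.116.95.255)
Most specific is 116.116.64.0/19.

116.116.64.0/19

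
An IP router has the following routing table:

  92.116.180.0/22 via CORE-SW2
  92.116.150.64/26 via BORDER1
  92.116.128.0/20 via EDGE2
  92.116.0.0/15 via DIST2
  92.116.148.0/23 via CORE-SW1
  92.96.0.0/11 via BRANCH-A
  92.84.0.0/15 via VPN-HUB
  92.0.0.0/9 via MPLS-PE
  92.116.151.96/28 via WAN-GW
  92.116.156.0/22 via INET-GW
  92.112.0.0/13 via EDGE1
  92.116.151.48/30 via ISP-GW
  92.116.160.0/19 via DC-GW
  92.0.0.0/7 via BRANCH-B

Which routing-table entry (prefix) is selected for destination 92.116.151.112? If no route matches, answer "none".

Entries matching 92.116.151.112:
  92.0.0.0/7 (92.0.0.0 - 93.255.255.255)
  92.0.0.0/9 (92.0.0.0 - 92.127.255.255)
  92.96.0.0/11 (92.96.0.0 - 92.127.255.255)
  92.112.0.0/13 (92.112.0.0 - 92.119.255.255)
  92.116.0.0/15 (92.116.0.0 - 92.117.255.255)
Most specific is 92.116.0.0/15.

92.116.0.0/15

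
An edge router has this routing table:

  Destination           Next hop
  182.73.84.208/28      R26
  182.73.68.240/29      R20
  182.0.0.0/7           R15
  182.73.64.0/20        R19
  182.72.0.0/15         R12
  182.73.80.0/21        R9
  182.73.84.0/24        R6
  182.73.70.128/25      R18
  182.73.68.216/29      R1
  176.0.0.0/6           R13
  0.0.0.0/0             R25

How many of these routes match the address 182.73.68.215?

4

Prefixes containing 182.73.68.215:
  0.0.0.0/0 (default, matches everything)
  182.0.0.0/7 (182.0.0.0 - 183.255.255.255)
  182.72.0.0/15 (182.72.0.0 - 182.73.255.255)
  182.73.64.0/20 (182.73.64.0 - 182.73.79.255)
Total matching entries: 4.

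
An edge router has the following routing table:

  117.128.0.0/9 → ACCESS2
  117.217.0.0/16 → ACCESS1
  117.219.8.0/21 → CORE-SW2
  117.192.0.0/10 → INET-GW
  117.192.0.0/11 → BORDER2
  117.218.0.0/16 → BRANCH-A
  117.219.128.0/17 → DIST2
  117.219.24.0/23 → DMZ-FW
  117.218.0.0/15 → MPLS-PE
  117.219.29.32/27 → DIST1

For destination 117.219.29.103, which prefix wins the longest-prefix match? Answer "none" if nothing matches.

117.218.0.0/15

Entries matching 117.219.29.103:
  117.128.0.0/9 (117.128.0.0 - 117.255.255.255)
  117.192.0.0/10 (117.192.0.0 - 117.255.255.255)
  117.192.0.0/11 (117.192.0.0 - 117.223.255.255)
  117.218.0.0/15 (117.218.0.0 - 117.219.255.255)
Most specific is 117.218.0.0/15.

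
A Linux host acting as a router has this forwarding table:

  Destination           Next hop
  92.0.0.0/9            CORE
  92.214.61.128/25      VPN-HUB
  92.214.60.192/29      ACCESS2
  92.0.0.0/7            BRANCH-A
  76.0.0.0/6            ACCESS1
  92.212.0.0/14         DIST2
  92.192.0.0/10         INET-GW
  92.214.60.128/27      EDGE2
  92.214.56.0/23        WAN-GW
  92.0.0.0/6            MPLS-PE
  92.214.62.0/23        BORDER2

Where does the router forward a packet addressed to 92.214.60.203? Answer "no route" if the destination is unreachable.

Routes whose prefix contains 92.214.60.203:
  92.0.0.0/6 (92.0.0.0 - 95.255.255.255) -> MPLS-PE
  92.0.0.0/7 (92.0.0.0 - 93.255.255.255) -> BRANCH-A
  92.192.0.0/10 (92.192.0.0 - 92.255.255.255) -> INET-GW
  92.212.0.0/14 (92.212.0.0 - 92.215.255.255) -> DIST2
More-specific entries that do NOT match:
  92.214.60.192/29 (92.214.60.192 - 92.214.60.199) does not contain 92.214.60.203
  92.214.60.128/27 (92.214.60.128 - 92.214.60.159) does not contain 92.214.60.203
  92.214.61.128/25 (92.214.61.128 - 92.214.61.255) does not contain 92.214.60.203
  92.214.56.0/23 (92.214.56.0 - 92.214.57.255) does not contain 92.214.60.203
  92.214.62.0/23 (92.214.62.0 - 92.214.63.255) does not contain 92.214.60.203
Longest matching prefix is /14 -> next hop DIST2.

DIST2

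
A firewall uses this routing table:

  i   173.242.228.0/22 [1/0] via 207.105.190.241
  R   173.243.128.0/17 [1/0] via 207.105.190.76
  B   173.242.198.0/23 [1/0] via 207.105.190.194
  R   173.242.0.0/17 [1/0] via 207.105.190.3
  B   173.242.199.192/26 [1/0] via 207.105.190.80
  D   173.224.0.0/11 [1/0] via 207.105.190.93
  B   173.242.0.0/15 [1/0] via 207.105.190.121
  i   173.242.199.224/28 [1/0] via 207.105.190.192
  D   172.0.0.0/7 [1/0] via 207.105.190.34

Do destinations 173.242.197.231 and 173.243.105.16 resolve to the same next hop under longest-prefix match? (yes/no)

yes

173.242.197.231: longest match 173.242.0.0/15 -> 207.105.190.121
173.243.105.16: longest match 173.242.0.0/15 -> 207.105.190.121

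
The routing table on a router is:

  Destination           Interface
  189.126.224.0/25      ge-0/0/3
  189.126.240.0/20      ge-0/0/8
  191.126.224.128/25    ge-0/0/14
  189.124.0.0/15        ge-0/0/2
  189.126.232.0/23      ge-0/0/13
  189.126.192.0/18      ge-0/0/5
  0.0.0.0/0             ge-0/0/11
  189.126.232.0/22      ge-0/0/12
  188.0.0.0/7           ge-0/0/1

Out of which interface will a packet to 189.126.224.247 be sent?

ge-0/0/5

Routes whose prefix contains 189.126.224.247:
  0.0.0.0/0 (default, matches everything) -> ge-0/0/11
  188.0.0.0/7 (188.0.0.0 - 189.255.255.255) -> ge-0/0/1
  189.126.192.0/18 (189.126.192.0 - 189.126.255.255) -> ge-0/0/5
More-specific entries that do NOT match:
  189.126.224.0/25 (189.126.224.0 - 189.126.224.127) does not contain 189.126.224.247
  191.126.224.128/25 (191.126.224.128 - 191.126.224.255) does not contain 189.126.224.247
  189.126.232.0/23 (189.126.232.0 - 189.126.233.255) does not contain 189.126.224.247
  189.126.232.0/22 (189.126.232.0 - 189.126.235.255) does not contain 189.126.224.247
  189.126.240.0/20 (189.126.240.0 - 189.126.255.255) does not contain 189.126.224.247
Longest matching prefix is /18 -> interface ge-0/0/5.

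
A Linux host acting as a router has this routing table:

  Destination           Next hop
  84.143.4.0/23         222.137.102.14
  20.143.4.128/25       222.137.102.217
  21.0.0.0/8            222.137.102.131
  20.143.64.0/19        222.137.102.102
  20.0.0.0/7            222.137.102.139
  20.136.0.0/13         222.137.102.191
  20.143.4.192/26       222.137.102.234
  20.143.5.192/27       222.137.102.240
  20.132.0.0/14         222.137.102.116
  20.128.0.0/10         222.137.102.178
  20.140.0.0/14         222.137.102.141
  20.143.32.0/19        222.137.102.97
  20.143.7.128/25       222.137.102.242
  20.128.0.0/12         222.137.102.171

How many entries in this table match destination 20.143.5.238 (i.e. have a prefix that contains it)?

Prefixes containing 20.143.5.238:
  20.0.0.0/7 (20.0.0.0 - 21.255.255.255)
  20.128.0.0/10 (20.128.0.0 - 20.191.255.255)
  20.128.0.0/12 (20.128.0.0 - 20.143.255.255)
  20.136.0.0/13 (20.136.0.0 - 20.143.255.255)
  20.140.0.0/14 (20.140.0.0 - 20.143.255.255)
Total matching entries: 5.

5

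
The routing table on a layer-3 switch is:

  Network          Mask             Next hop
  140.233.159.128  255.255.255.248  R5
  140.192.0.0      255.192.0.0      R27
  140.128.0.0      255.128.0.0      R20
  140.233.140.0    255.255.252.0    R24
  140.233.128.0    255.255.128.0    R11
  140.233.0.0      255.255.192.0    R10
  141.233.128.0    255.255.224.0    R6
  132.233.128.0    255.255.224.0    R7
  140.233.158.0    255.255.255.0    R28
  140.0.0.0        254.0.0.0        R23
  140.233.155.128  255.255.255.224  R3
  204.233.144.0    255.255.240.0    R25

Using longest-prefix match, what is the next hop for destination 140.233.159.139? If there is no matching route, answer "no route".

R11

Routes whose prefix contains 140.233.159.139:
  140.0.0.0/7 (140.0.0.0 - 141.255.255.255) -> R23
  140.128.0.0/9 (140.128.0.0 - 140.255.255.255) -> R20
  140.192.0.0/10 (140.192.0.0 - 140.255.255.255) -> R27
  140.233.128.0/17 (140.233.128.0 - 140.233.255.255) -> R11
More-specific entries that do NOT match:
  140.233.159.128/29 (140.233.159.128 - 140.233.159.135) does not contain 140.233.159.139
  140.233.155.128/27 (140.233.155.128 - 140.233.155.159) does not contain 140.233.159.139
  140.233.158.0/24 (140.233.158.0 - 140.233.158.255) does not contain 140.233.159.139
  140.233.140.0/22 (140.233.140.0 - 140.233.143.255) does not contain 140.233.159.139
  204.233.144.0/20 (204.233.144.0 - 204.233.159.255) does not contain 140.233.159.139
  141.233.128.0/19 (141.233.128.0 - 141.233.159.255) does not contain 140.233.159.139
  132.233.128.0/19 (132.233.128.0 - 132.233.159.255) does not contain 140.233.159.139
  140.233.0.0/18 (140.233.0.0 - 140.233.63.255) does not contain 140.233.159.139
Longest matching prefix is /17 -> next hop R11.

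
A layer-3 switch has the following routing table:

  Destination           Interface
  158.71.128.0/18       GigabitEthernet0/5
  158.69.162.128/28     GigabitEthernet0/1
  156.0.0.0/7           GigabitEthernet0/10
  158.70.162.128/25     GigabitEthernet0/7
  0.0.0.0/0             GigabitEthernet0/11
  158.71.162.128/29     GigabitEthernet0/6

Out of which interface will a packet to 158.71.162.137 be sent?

GigabitEthernet0/5

Routes whose prefix contains 158.71.162.137:
  0.0.0.0/0 (default, matches everything) -> GigabitEthernet0/11
  158.71.128.0/18 (158.71.128.0 - 158.71.191.255) -> GigabitEthernet0/5
More-specific entries that do NOT match:
  158.71.162.128/29 (158.71.162.128 - 158.71.162.135) does not contain 158.71.162.137
  158.69.162.128/28 (158.69.162.128 - 158.69.162.143) does not contain 158.71.162.137
  158.70.162.128/25 (158.70.162.128 - 158.70.162.255) does not contain 158.71.162.137
Longest matching prefix is /18 -> interface GigabitEthernet0/5.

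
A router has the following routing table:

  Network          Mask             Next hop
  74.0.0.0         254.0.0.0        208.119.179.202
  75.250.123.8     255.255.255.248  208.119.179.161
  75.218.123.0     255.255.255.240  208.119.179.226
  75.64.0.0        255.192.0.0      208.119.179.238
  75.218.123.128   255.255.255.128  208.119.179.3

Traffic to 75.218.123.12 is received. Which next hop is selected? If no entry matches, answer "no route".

Routes whose prefix contains 75.218.123.12:
  74.0.0.0/7 (74.0.0.0 - 75.255.255.255) -> 208.119.179.202
  75.218.123.0/28 (75.218.123.0 - 75.218.123.15) -> 208.119.179.226
More-specific entries that do NOT match:
  75.250.123.8/29 (75.250.123.8 - 75.250.123.15) does not contain 75.218.123.12
Longest matching prefix is /28 -> next hop 208.119.179.226.

208.119.179.226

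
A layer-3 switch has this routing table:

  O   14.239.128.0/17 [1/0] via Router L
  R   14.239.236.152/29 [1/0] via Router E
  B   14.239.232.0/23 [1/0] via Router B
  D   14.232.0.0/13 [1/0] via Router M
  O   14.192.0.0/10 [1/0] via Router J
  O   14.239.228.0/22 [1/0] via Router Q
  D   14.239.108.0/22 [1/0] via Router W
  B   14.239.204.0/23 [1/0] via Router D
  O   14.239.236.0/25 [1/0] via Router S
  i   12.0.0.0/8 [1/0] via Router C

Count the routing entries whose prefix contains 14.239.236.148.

3

Prefixes containing 14.239.236.148:
  14.192.0.0/10 (14.192.0.0 - 14.255.255.255)
  14.232.0.0/13 (14.232.0.0 - 14.239.255.255)
  14.239.128.0/17 (14.239.128.0 - 14.239.255.255)
Total matching entries: 3.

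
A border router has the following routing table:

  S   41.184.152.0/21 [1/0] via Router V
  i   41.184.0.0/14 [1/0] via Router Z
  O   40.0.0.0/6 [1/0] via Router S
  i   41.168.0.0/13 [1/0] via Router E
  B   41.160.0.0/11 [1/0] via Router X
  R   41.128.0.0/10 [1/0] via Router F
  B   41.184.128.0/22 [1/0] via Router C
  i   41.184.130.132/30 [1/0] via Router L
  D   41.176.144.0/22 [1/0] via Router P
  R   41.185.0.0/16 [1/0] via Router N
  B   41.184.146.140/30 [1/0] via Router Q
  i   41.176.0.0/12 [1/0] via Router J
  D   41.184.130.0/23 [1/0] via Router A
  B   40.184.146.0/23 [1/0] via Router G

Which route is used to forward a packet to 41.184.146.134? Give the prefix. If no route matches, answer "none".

41.184.0.0/14

Entries matching 41.184.146.134:
  40.0.0.0/6 (40.0.0.0 - 43.255.255.255)
  41.128.0.0/10 (41.128.0.0 - 41.191.255.255)
  41.160.0.0/11 (41.160.0.0 - 41.191.255.255)
  41.176.0.0/12 (41.176.0.0 - 41.191.255.255)
  41.184.0.0/14 (41.184.0.0 - 41.187.255.255)
Most specific is 41.184.0.0/14.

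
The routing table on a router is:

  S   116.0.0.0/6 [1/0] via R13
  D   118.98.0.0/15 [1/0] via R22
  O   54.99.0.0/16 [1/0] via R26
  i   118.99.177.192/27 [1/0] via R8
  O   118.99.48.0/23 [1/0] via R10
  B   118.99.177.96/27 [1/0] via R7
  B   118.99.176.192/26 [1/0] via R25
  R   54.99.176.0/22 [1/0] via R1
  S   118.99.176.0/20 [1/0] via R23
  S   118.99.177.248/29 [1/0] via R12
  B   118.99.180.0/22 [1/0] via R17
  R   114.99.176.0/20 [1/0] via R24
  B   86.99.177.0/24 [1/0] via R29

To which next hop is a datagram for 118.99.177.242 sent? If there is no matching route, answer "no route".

R23

Routes whose prefix contains 118.99.177.242:
  116.0.0.0/6 (116.0.0.0 - 119.255.255.255) -> R13
  118.98.0.0/15 (118.98.0.0 - 118.99.255.255) -> R22
  118.99.176.0/20 (118.99.176.0 - 118.99.191.255) -> R23
More-specific entries that do NOT match:
  118.99.177.248/29 (118.99.177.248 - 118.99.177.255) does not contain 118.99.177.242
  118.99.177.192/27 (118.99.177.192 - 118.99.177.223) does not contain 118.99.177.242
  118.99.177.96/27 (118.99.177.96 - 118.99.177.127) does not contain 118.99.177.242
  118.99.176.192/26 (118.99.176.192 - 118.99.176.255) does not contain 118.99.177.242
  86.99.177.0/24 (86.99.177.0 - 86.99.177.255) does not contain 118.99.177.242
  118.99.48.0/23 (118.99.48.0 - 118.99.49.255) does not contain 118.99.177.242
  54.99.176.0/22 (54.99.176.0 - 54.99.179.255) does not contain 118.99.177.242
  118.99.180.0/22 (118.99.180.0 - 118.99.183.255) does not contain 118.99.177.242
Longest matching prefix is /20 -> next hop R23.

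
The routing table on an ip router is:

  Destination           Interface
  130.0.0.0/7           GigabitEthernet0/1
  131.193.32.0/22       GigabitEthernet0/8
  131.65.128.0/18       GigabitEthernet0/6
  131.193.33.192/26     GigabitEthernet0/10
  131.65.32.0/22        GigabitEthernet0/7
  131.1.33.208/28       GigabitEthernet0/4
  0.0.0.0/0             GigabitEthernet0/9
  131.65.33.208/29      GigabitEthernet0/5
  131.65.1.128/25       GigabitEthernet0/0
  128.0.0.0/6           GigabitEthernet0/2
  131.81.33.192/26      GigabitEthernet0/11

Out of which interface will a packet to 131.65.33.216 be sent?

Routes whose prefix contains 131.65.33.216:
  0.0.0.0/0 (default, matches everything) -> GigabitEthernet0/9
  128.0.0.0/6 (128.0.0.0 - 131.255.255.255) -> GigabitEthernet0/2
  130.0.0.0/7 (130.0.0.0 - 131.255.255.255) -> GigabitEthernet0/1
  131.65.32.0/22 (131.65.32.0 - 131.65.35.255) -> GigabitEthernet0/7
More-specific entries that do NOT match:
  131.65.33.208/29 (131.65.33.208 - 131.65.33.215) does not contain 131.65.33.216
  131.1.33.208/28 (131.1.33.208 - 131.1.33.223) does not contain 131.65.33.216
  131.193.33.192/26 (131.193.33.192 - 131.193.33.255) does not contain 131.65.33.216
  131.81.33.192/26 (131.81.33.192 - 131.81.33.255) does not contain 131.65.33.216
  131.65.1.128/25 (131.65.1.128 - 131.65.1.255) does not contain 131.65.33.216
Longest matching prefix is /22 -> interface GigabitEthernet0/7.

GigabitEthernet0/7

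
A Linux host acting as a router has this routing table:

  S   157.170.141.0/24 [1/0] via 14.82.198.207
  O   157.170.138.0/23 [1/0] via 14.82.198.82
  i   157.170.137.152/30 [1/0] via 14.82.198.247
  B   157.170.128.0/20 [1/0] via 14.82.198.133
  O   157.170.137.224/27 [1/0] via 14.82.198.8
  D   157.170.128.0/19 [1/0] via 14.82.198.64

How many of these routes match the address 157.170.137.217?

2

Prefixes containing 157.170.137.217:
  157.170.128.0/19 (157.170.128.0 - 157.170.159.255)
  157.170.128.0/20 (157.170.128.0 - 157.170.143.255)
Total matching entries: 2.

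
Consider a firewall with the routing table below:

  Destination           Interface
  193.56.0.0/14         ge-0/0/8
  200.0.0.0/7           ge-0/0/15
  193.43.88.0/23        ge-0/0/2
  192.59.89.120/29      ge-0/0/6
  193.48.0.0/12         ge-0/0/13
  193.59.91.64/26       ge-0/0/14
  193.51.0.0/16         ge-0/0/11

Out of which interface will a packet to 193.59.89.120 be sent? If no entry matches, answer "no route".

ge-0/0/8

Routes whose prefix contains 193.59.89.120:
  193.48.0.0/12 (193.48.0.0 - 193.63.255.255) -> ge-0/0/13
  193.56.0.0/14 (193.56.0.0 - 193.59.255.255) -> ge-0/0/8
More-specific entries that do NOT match:
  192.59.89.120/29 (192.59.89.120 - 192.59.89.127) does not contain 193.59.89.120
  193.59.91.64/26 (193.59.91.64 - 193.59.91.127) does not contain 193.59.89.120
  193.43.88.0/23 (193.43.88.0 - 193.43.89.255) does not contain 193.59.89.120
  193.51.0.0/16 (193.51.0.0 - 193.51.255.255) does not contain 193.59.89.120
Longest matching prefix is /14 -> interface ge-0/0/8.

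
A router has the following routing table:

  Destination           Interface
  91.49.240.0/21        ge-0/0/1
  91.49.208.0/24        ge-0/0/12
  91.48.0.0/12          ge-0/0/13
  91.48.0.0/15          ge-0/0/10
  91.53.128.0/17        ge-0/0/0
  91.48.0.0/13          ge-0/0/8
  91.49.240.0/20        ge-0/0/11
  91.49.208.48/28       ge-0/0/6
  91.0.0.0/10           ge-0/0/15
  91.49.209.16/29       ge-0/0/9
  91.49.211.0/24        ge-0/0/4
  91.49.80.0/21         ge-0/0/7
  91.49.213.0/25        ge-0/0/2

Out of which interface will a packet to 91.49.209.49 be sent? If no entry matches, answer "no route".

Routes whose prefix contains 91.49.209.49:
  91.0.0.0/10 (91.0.0.0 - 91.63.255.255) -> ge-0/0/15
  91.48.0.0/12 (91.48.0.0 - 91.63.255.255) -> ge-0/0/13
  91.48.0.0/13 (91.48.0.0 - 91.55.255.255) -> ge-0/0/8
  91.48.0.0/15 (91.48.0.0 - 91.49.255.255) -> ge-0/0/10
More-specific entries that do NOT match:
  91.49.209.16/29 (91.49.209.16 - 91.49.209.23) does not contain 91.49.209.49
  91.49.208.48/28 (91.49.208.48 - 91.49.208.63) does not contain 91.49.209.49
  91.49.213.0/25 (91.49.213.0 - 91.49.213.127) does not contain 91.49.209.49
  91.49.208.0/24 (91.49.208.0 - 91.49.208.255) does not contain 91.49.209.49
  91.49.211.0/24 (91.49.211.0 - 91.49.211.255) does not contain 91.49.209.49
  91.49.240.0/21 (91.49.240.0 - 91.49.247.255) does not contain 91.49.209.49
  91.49.80.0/21 (91.49.80.0 - 91.49.87.255) does not contain 91.49.209.49
  91.49.240.0/20 (91.49.240.0 - 91.49.255.255) does not contain 91.49.209.49
  91.53.128.0/17 (91.53.128.0 - 91.53.255.255) does not contain 91.49.209.49
Longest matching prefix is /15 -> interface ge-0/0/10.

ge-0/0/10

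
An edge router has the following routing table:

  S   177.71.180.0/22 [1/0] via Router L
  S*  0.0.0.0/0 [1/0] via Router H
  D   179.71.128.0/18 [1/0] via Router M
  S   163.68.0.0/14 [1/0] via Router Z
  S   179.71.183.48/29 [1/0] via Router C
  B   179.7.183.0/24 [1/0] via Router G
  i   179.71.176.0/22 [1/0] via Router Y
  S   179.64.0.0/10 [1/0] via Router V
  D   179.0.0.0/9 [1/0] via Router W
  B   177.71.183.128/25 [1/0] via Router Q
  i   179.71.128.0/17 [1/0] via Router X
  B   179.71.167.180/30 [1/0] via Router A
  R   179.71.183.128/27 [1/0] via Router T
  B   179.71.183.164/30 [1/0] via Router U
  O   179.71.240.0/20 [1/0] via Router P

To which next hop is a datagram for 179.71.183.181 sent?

Router M

Routes whose prefix contains 179.71.183.181:
  0.0.0.0/0 (default, matches everything) -> Router H
  179.0.0.0/9 (179.0.0.0 - 179.127.255.255) -> Router W
  179.64.0.0/10 (179.64.0.0 - 179.127.255.255) -> Router V
  179.71.128.0/17 (179.71.128.0 - 179.71.255.255) -> Router X
  179.71.128.0/18 (179.71.128.0 - 179.71.191.255) -> Router M
More-specific entries that do NOT match:
  179.71.167.180/30 (179.71.167.180 - 179.71.167.183) does not contain 179.71.183.181
  179.71.183.164/30 (179.71.183.164 - 179.71.183.167) does not contain 179.71.183.181
  179.71.183.48/29 (179.71.183.48 - 179.71.183.55) does not contain 179.71.183.181
  179.71.183.128/27 (179.71.183.128 - 179.71.183.159) does not contain 179.71.183.181
  177.71.183.128/25 (177.71.183.128 - 177.71.183.255) does not contain 179.71.183.181
  179.7.183.0/24 (179.7.183.0 - 179.7.183.255) does not contain 179.71.183.181
  177.71.180.0/22 (177.71.180.0 - 177.71.183.255) does not contain 179.71.183.181
  179.71.176.0/22 (179.71.176.0 - 179.71.179.255) does not contain 179.71.183.181
  179.71.240.0/20 (179.71.240.0 - 179.71.255.255) does not contain 179.71.183.181
Longest matching prefix is /18 -> next hop Router M.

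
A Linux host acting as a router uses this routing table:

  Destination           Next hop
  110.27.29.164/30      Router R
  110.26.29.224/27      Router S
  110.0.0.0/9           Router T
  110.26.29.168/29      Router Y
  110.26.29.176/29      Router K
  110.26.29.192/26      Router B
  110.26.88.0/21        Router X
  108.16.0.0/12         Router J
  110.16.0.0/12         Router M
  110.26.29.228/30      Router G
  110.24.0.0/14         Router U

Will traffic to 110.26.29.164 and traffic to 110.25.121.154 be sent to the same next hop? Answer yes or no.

110.26.29.164: longest match 110.24.0.0/14 -> Router U
110.25.121.154: longest match 110.24.0.0/14 -> Router U

yes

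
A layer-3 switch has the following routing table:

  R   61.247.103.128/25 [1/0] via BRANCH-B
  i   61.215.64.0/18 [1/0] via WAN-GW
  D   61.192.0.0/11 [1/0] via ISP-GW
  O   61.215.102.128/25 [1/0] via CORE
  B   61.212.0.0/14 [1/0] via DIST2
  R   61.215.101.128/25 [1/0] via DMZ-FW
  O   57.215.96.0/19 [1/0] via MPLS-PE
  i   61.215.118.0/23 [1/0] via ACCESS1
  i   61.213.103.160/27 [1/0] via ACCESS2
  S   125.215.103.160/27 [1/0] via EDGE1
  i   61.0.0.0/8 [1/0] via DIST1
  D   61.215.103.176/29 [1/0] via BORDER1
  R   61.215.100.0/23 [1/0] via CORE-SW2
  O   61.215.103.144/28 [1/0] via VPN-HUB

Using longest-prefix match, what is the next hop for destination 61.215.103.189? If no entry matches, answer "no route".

WAN-GW

Routes whose prefix contains 61.215.103.189:
  61.0.0.0/8 (61.0.0.0 - 61.255.255.255) -> DIST1
  61.192.0.0/11 (61.192.0.0 - 61.223.255.255) -> ISP-GW
  61.212.0.0/14 (61.212.0.0 - 61.215.255.255) -> DIST2
  61.215.64.0/18 (61.215.64.0 - 61.215.127.255) -> WAN-GW
More-specific entries that do NOT match:
  61.215.103.176/29 (61.215.103.176 - 61.215.103.183) does not contain 61.215.103.189
  61.215.103.144/28 (61.215.103.144 - 61.215.103.159) does not contain 61.215.103.189
  61.213.103.160/27 (61.213.103.160 - 61.213.103.191) does not contain 61.215.103.189
  125.215.103.160/27 (125.215.103.160 - 125.215.103.191) does not contain 61.215.103.189
  61.247.103.128/25 (61.247.103.128 - 61.247.103.255) does not contain 61.215.103.189
  61.215.102.128/25 (61.215.102.128 - 61.215.102.255) does not contain 61.215.103.189
  61.215.101.128/25 (61.215.101.128 - 61.215.101.255) does not contain 61.215.103.189
  61.215.118.0/23 (61.215.118.0 - 61.215.119.255) does not contain 61.215.103.189
  61.215.100.0/23 (61.215.100.0 - 61.215.101.255) does not contain 61.215.103.189
  57.215.96.0/19 (57.215.96.0 - 57.215.127.255) does not contain 61.215.103.189
Longest matching prefix is /18 -> next hop WAN-GW.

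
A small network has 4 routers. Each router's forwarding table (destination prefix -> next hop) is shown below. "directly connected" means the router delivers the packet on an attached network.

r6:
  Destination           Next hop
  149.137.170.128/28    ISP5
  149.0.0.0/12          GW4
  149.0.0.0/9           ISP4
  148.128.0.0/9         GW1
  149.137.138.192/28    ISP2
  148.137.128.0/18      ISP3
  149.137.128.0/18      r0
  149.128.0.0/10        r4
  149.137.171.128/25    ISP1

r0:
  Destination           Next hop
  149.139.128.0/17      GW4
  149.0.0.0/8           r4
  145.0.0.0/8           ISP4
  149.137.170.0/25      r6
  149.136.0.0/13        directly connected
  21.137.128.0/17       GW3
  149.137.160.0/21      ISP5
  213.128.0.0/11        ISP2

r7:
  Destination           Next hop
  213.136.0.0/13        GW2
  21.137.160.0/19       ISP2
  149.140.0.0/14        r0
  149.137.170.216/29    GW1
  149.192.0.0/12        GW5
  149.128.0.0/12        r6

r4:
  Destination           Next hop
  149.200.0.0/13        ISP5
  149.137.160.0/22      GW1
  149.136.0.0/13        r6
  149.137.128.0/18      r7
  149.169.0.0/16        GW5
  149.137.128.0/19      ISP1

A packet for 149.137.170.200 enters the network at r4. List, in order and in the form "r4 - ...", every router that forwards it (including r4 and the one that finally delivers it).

At r4: longest match for 149.137.170.200 is 149.137.128.0/18 -> r7
At r7: longest match for 149.137.170.200 is 149.128.0.0/12 -> r6
At r6: longest match for 149.137.170.200 is 149.137.128.0/18 -> r0
At r0: longest match for 149.137.170.200 is 149.136.0.0/13 -> directly connected

r4 - r7 - r6 - r0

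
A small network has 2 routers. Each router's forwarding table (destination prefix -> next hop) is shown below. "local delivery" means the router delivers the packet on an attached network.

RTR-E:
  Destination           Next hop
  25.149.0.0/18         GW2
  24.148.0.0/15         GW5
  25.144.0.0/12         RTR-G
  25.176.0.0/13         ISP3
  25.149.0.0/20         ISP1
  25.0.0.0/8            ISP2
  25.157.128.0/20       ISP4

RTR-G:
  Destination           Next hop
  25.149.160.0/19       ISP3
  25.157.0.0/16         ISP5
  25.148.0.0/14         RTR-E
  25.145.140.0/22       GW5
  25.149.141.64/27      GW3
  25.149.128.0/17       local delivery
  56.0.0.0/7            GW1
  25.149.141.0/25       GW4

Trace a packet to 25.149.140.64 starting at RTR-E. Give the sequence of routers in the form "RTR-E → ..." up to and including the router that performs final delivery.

At RTR-E: longest match for 25.149.140.64 is 25.144.0.0/12 -> RTR-G
At RTR-G: longest match for 25.149.140.64 is 25.149.128.0/17 -> local delivery

RTR-E → RTR-G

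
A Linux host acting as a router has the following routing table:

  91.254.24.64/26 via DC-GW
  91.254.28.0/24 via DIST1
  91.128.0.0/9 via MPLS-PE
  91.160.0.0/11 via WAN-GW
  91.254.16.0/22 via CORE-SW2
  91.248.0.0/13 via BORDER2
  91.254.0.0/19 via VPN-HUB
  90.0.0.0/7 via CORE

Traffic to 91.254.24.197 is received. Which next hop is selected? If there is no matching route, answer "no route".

Routes whose prefix contains 91.254.24.197:
  90.0.0.0/7 (90.0.0.0 - 91.255.255.255) -> CORE
  91.128.0.0/9 (91.128.0.0 - 91.255.255.255) -> MPLS-PE
  91.248.0.0/13 (91.248.0.0 - 91.255.255.255) -> BORDER2
  91.254.0.0/19 (91.254.0.0 - 91.254.31.255) -> VPN-HUB
More-specific entries that do NOT match:
  91.254.24.64/26 (91.254.24.64 - 91.254.24.127) does not contain 91.254.24.197
  91.254.28.0/24 (91.254.28.0 - 91.254.28.255) does not contain 91.254.24.197
  91.254.16.0/22 (91.254.16.0 - 91.254.19.255) does not contain 91.254.24.197
Longest matching prefix is /19 -> next hop VPN-HUB.

VPN-HUB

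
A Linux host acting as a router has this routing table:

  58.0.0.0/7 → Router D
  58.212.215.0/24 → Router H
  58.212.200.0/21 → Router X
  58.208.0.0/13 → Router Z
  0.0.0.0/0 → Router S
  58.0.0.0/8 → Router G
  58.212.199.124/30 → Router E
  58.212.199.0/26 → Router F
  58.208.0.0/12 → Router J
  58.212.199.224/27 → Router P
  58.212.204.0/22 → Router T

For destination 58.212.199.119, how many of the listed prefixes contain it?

Prefixes containing 58.212.199.119:
  0.0.0.0/0 (default, matches everything)
  58.0.0.0/7 (58.0.0.0 - 59.255.255.255)
  58.0.0.0/8 (58.0.0.0 - 58.255.255.255)
  58.208.0.0/12 (58.208.0.0 - 58.223.255.255)
  58.208.0.0/13 (58.208.0.0 - 58.215.255.255)
Total matching entries: 5.

5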